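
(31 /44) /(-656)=-31 /28864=-0.00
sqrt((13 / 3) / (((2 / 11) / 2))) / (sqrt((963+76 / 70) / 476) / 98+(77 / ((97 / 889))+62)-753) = 0.47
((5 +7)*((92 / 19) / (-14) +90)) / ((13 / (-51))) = -7297488 / 1729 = -4220.64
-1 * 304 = -304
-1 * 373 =-373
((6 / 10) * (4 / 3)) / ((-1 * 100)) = -1 / 125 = -0.01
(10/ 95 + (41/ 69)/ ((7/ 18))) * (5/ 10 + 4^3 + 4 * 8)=157.61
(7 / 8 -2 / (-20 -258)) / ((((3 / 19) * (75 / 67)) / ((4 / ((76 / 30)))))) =21909 / 2780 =7.88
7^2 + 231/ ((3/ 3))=280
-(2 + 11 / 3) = -17 / 3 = -5.67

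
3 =3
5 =5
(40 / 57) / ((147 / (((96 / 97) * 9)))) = 0.04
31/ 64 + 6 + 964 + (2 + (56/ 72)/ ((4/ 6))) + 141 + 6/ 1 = 215165/ 192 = 1120.65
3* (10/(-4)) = -15/2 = -7.50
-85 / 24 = -3.54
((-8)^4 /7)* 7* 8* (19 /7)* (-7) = -622592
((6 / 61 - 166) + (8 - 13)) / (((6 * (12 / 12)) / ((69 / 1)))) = -1965.37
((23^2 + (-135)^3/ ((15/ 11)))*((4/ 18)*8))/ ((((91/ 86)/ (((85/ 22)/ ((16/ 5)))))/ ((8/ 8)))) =-3658947.51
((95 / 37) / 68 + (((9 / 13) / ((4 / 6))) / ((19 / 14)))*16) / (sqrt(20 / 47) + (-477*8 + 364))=-309555427289 / 87013575595284 - 7631849*sqrt(235) / 174027151190568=-0.00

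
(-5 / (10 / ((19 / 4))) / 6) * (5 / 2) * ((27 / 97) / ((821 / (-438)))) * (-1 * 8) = -1.18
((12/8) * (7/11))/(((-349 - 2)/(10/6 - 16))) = 301/7722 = 0.04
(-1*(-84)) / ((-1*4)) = -21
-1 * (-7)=7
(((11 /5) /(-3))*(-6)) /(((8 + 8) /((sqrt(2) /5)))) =11*sqrt(2) /200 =0.08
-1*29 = -29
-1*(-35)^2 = -1225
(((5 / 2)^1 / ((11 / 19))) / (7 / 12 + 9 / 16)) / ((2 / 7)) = 1596 / 121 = 13.19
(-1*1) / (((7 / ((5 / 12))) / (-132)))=7.86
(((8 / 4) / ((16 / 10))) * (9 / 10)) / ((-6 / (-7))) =21 / 16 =1.31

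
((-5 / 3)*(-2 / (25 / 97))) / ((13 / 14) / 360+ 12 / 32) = 65184 / 1903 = 34.25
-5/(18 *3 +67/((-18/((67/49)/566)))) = -2496060/26952959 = -0.09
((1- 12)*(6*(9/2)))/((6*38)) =-99/76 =-1.30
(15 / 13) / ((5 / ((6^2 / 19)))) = 108 / 247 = 0.44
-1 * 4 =-4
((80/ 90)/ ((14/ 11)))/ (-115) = -44/ 7245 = -0.01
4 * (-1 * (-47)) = 188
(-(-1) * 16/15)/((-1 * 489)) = -0.00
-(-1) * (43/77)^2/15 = 1849/88935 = 0.02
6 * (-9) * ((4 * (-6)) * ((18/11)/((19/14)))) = 326592/209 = 1562.64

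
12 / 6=2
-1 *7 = -7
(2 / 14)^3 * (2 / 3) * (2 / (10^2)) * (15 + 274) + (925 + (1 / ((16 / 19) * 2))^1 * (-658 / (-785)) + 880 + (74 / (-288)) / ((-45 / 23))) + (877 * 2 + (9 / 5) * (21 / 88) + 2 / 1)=8545626471607 / 2399062050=3562.07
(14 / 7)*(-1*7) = -14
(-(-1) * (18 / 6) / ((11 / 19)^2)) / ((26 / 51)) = 55233 / 3146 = 17.56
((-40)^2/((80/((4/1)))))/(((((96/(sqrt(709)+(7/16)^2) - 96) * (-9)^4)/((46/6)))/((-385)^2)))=-31688395491445/219294640926 - 22342369280 * sqrt(709)/109647320463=-149.93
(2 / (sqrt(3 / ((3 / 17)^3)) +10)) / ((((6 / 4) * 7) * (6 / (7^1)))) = -20 / 4013 +34 * sqrt(17) / 12039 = 0.01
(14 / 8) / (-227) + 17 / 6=7697 / 2724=2.83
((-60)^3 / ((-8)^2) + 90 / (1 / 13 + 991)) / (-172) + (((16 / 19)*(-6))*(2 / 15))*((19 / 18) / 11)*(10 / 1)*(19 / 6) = 17.57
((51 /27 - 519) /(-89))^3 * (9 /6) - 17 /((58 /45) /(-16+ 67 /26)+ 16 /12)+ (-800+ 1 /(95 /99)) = -163963361224645589 /316240436380680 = -518.48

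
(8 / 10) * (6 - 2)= 16 / 5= 3.20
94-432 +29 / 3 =-985 / 3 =-328.33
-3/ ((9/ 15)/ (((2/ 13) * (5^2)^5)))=-97656250/ 13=-7512019.23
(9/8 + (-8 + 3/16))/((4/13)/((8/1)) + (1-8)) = 1391/1448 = 0.96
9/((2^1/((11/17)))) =99/34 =2.91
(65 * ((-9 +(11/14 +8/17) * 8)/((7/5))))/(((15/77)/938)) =11976250/51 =234828.43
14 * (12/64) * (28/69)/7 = 7/46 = 0.15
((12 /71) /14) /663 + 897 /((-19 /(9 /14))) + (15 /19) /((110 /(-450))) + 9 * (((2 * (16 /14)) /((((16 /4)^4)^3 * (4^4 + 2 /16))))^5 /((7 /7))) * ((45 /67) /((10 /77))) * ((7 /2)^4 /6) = -171047466899768705494636723667916822013020052401613889 /5093840997661360060285197812155124347175687040270336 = -33.58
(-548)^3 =-164566592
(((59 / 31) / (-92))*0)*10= 0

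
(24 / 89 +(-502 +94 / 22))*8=-3979.66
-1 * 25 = -25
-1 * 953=-953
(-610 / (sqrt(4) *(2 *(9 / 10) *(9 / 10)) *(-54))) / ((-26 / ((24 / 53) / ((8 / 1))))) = -7625 / 1004562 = -0.01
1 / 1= 1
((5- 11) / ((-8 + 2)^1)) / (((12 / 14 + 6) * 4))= 0.04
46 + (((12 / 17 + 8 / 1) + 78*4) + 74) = 7492 / 17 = 440.71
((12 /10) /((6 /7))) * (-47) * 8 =-2632 /5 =-526.40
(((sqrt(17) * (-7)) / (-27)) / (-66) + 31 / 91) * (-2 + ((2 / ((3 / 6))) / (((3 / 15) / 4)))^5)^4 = 3574056655555501355558303167309414400496 / 91-4981759575644864494007989281395041976 * sqrt(17) / 11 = 37408045960354904902027110000000000000.00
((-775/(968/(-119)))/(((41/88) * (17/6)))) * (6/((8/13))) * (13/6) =1524.65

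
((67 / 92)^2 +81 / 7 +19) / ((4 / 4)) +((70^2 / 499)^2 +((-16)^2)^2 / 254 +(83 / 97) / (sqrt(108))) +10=83*sqrt(3) / 1746 +741091875181737 / 1873607028496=395.63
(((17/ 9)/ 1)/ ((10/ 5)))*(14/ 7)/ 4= 17/ 36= 0.47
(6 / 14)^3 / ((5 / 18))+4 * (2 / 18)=11234 / 15435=0.73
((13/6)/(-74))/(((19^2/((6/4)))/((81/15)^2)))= -9477/2671400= -0.00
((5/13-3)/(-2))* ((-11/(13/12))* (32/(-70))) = 35904/5915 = 6.07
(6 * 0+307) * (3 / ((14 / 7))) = 921 / 2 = 460.50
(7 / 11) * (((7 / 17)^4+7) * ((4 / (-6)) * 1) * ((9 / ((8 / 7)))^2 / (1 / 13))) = -803141703 / 334084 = -2404.01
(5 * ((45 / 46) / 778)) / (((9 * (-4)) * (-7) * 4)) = 25 / 4008256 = 0.00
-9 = -9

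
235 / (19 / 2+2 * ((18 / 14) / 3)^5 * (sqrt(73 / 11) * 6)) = 23.63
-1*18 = -18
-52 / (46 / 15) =-390 / 23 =-16.96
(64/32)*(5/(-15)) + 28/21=2/3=0.67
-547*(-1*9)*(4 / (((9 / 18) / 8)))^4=82594234368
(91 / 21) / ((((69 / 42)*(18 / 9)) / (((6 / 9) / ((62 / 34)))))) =3094 / 6417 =0.48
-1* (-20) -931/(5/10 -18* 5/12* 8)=606/17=35.65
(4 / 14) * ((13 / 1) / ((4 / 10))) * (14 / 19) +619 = 11891 / 19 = 625.84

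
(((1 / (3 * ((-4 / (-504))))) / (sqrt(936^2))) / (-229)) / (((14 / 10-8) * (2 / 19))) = 665 / 2357784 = 0.00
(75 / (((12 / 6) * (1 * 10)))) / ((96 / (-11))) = -55 / 128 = -0.43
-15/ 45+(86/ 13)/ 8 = 0.49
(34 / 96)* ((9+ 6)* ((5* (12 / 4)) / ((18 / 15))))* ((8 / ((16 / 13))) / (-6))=-27625 / 384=-71.94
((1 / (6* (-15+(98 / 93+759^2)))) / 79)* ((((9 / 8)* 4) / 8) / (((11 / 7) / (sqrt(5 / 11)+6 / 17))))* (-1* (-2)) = 0.00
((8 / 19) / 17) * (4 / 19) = 32 / 6137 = 0.01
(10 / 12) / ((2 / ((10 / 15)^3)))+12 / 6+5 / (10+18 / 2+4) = 4361 / 1863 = 2.34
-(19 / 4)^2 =-22.56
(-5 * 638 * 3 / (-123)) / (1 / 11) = 35090 / 41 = 855.85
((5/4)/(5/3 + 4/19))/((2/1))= 285/856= 0.33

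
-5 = -5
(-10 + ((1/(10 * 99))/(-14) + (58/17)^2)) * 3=6569351/1335180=4.92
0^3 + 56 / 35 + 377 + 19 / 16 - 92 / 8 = 29463 / 80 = 368.29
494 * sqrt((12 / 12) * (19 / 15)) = 494 * sqrt(285) / 15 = 555.98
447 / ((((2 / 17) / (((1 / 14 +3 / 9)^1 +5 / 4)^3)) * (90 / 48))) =6802672927 / 740880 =9181.88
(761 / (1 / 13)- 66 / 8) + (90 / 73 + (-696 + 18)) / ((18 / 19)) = 8033257 / 876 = 9170.38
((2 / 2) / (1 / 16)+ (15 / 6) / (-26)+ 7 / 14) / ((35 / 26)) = 853 / 70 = 12.19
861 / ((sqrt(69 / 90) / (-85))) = -73185 *sqrt(690) / 23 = -83583.16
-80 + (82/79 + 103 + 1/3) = 24.37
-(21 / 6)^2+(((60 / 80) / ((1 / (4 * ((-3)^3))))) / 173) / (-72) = -16945 / 1384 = -12.24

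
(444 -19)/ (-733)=-425/ 733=-0.58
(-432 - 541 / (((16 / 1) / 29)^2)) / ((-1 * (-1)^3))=-565573 / 256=-2209.27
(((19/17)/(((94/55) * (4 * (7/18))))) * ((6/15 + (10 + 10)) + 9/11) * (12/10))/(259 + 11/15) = 1796013/43580656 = 0.04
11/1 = 11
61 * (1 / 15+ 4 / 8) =1037 / 30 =34.57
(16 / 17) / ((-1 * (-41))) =16 / 697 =0.02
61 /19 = 3.21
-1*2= -2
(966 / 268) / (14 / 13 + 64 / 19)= 39767 / 49044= 0.81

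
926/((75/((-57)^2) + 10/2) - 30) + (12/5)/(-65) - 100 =-24107569/175825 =-137.11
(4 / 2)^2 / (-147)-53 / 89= -8147 / 13083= -0.62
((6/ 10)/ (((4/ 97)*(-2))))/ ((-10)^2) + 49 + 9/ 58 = 5693561/ 116000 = 49.08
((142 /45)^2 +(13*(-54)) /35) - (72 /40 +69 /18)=-446029 /28350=-15.73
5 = 5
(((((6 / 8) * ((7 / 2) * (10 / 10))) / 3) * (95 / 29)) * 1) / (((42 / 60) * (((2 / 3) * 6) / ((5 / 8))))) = 2375 / 3712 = 0.64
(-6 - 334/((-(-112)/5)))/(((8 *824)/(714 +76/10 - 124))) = -874737/461440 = -1.90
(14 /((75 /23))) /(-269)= -322 /20175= -0.02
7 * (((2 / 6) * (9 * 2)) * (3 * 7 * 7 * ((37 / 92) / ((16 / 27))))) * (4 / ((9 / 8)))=14898.13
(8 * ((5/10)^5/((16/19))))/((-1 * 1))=-19/64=-0.30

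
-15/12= -5/4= -1.25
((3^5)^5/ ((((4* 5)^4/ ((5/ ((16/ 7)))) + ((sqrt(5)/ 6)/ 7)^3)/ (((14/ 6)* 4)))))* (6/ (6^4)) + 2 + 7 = 117592562013739360321527/ 234925181632511999 - 2712453268363524* sqrt(5)/ 5873129540812799975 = 500553.24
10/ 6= 5/ 3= 1.67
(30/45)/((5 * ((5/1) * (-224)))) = -1/8400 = -0.00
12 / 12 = 1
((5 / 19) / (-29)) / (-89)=5 / 49039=0.00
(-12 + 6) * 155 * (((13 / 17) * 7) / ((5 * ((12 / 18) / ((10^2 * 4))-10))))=1450800 / 14569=99.58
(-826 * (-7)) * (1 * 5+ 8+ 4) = 98294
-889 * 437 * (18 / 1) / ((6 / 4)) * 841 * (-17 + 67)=-196033567800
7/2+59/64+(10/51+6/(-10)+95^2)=147353573/16320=9029.02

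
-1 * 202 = -202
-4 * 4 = -16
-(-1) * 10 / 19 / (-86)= -5 / 817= -0.01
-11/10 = -1.10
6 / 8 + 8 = 35 / 4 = 8.75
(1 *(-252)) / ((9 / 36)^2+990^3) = -4032 / 15524784001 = -0.00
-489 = -489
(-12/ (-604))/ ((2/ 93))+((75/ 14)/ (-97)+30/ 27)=1826812/ 922761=1.98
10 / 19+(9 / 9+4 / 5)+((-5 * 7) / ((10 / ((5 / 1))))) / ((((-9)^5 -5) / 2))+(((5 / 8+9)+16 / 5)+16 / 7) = 547833051 / 31416728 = 17.44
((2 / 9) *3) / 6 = 1 / 9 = 0.11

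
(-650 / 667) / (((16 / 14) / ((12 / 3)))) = -3.41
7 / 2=3.50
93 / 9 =31 / 3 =10.33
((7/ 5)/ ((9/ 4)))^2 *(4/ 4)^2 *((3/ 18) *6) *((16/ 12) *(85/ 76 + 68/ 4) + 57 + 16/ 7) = 32.31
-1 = -1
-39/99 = -13/33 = -0.39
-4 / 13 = -0.31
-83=-83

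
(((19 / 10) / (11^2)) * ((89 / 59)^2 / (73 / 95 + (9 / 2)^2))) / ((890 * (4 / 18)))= 289161 / 33641323870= 0.00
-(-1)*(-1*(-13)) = 13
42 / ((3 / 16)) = 224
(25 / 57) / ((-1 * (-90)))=5 / 1026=0.00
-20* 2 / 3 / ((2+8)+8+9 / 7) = -56 / 81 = -0.69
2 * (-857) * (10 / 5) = -3428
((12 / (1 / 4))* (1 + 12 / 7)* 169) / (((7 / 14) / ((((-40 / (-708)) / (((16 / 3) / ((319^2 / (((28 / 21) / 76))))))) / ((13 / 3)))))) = 257884761420 / 413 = 624418308.52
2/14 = 1/7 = 0.14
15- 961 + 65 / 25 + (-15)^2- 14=-3662 / 5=-732.40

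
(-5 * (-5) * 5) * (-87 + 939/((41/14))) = 1197375/41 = 29204.27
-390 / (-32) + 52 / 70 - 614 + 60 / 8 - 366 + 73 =-496479 / 560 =-886.57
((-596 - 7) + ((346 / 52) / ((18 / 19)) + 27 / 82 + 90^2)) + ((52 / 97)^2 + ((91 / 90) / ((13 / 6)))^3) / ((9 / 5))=914539988592959 / 121864427100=7504.57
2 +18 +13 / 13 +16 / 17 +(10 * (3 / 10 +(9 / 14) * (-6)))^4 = 1601073.17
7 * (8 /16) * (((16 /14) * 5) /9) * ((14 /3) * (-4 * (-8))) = 8960 /27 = 331.85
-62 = -62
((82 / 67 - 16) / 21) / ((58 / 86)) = -14190 / 13601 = -1.04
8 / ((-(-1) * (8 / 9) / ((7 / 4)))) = 63 / 4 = 15.75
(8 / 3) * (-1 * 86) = -688 / 3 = -229.33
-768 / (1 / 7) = -5376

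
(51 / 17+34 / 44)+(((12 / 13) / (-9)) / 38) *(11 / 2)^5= -1279537 / 130416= -9.81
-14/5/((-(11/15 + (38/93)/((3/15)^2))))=434/1697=0.26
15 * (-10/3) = -50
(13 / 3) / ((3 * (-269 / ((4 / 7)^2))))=-208 / 118629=-0.00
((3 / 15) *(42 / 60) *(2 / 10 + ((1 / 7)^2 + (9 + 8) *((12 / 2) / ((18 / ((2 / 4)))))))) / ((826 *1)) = 4489 / 8673000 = 0.00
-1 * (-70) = 70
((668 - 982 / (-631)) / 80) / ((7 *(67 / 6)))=126747 / 1183756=0.11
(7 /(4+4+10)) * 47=18.28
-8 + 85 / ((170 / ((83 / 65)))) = -7.36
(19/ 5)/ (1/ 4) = 76/ 5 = 15.20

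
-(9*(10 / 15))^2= -36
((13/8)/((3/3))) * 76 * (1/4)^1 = 247/8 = 30.88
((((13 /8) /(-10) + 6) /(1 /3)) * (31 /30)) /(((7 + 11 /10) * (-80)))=-14477 /518400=-0.03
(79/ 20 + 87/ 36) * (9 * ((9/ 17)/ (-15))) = -1719/ 850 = -2.02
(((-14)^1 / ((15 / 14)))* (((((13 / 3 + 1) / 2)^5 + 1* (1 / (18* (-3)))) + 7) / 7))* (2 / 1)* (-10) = 3860024 / 729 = 5294.96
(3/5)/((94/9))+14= 6607/470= 14.06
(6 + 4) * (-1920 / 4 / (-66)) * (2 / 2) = 800 / 11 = 72.73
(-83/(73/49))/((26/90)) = -183015/949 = -192.85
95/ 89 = 1.07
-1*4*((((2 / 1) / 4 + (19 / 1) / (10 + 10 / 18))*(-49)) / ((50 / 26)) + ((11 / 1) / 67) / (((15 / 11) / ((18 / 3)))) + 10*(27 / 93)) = 57095054 / 259625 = 219.91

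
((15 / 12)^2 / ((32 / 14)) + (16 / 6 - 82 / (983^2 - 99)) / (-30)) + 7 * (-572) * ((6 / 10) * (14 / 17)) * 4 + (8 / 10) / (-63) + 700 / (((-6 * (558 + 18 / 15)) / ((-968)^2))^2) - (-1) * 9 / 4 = 17663877493176618254754011 / 323583474946233600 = 54588317.58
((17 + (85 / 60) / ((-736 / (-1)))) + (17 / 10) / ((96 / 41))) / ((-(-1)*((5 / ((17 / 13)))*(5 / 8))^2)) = 226248563 / 72881250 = 3.10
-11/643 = -0.02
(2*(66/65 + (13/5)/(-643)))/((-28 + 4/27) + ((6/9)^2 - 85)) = -0.02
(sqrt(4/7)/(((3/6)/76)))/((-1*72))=-38*sqrt(7)/63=-1.60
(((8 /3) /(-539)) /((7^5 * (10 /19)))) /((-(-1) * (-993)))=76 /134933402835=0.00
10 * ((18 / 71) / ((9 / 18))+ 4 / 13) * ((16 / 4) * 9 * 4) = 1082880 / 923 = 1173.22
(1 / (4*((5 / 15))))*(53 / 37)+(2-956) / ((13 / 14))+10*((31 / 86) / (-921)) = -78201213683 / 76196172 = -1026.31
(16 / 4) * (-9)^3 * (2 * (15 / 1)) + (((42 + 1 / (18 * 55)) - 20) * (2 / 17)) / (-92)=-2944577747 / 33660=-87480.03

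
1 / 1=1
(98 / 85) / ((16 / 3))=0.22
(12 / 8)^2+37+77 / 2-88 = -41 / 4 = -10.25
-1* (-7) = 7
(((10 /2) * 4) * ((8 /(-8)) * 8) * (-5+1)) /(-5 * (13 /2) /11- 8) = -14080 /241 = -58.42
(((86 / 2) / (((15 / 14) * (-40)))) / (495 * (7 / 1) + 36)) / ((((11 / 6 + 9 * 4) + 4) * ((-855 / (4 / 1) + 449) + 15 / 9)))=-602 / 20819075775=-0.00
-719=-719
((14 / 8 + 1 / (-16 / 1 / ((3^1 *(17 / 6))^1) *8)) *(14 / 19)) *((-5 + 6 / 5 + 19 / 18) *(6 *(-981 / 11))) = 12825267 / 7040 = 1821.77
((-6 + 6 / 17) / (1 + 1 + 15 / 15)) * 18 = -576 / 17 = -33.88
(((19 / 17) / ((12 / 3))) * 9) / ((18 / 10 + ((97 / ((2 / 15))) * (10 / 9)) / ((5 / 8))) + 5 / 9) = 7695 / 3964808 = 0.00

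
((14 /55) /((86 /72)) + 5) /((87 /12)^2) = 197264 /1988965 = 0.10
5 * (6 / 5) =6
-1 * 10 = -10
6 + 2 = 8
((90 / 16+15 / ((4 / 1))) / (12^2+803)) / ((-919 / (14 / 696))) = -175 / 807631904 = -0.00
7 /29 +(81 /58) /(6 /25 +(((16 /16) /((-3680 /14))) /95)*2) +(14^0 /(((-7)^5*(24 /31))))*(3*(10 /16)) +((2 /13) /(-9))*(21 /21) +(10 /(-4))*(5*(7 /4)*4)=-479519073632831 /5886923620032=-81.45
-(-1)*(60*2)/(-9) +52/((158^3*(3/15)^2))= -39442145/2958234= -13.33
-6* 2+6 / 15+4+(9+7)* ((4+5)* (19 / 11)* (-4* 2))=-109858 / 55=-1997.42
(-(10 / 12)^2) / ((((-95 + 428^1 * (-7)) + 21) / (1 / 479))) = 5 / 10587816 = 0.00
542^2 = 293764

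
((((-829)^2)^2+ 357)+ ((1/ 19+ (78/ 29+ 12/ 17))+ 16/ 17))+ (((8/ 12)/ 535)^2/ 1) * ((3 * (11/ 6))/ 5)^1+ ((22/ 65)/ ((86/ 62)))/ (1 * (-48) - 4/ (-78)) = 2450231823493287861704242/ 5187869627625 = 472300192442.38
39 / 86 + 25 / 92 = 2869 / 3956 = 0.73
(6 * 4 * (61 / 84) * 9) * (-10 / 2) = -5490 / 7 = -784.29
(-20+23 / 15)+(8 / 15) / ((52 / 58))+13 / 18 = -4013 / 234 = -17.15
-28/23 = -1.22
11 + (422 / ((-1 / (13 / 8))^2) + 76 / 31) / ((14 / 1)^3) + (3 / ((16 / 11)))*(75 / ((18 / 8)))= 218191189 / 2722048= 80.16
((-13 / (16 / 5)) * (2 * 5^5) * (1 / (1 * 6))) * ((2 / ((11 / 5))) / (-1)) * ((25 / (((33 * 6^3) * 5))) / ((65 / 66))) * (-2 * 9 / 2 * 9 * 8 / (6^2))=-78125 / 1584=-49.32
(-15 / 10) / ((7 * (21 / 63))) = -9 / 14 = -0.64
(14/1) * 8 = 112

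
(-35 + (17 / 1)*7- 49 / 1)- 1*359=-324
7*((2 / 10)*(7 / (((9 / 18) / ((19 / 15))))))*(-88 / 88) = -1862 / 75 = -24.83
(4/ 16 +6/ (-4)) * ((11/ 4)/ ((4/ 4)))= -55/ 16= -3.44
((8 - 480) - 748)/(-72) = 305/18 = 16.94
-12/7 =-1.71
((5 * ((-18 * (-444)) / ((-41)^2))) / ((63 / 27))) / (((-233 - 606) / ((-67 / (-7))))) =-8031960 / 69107591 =-0.12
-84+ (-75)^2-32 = 5509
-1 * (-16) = 16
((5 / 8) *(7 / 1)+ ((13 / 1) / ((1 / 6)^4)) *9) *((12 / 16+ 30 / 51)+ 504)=41685446033 / 544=76627658.15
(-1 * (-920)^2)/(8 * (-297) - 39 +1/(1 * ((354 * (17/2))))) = 1273408800/3633367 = 350.48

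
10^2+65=165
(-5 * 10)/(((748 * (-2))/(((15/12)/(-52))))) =-125/155584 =-0.00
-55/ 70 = -11/ 14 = -0.79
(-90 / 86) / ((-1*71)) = 45 / 3053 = 0.01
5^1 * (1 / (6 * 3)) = 5 / 18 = 0.28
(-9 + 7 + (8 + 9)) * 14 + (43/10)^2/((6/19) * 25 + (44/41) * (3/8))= 137173871/646350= 212.23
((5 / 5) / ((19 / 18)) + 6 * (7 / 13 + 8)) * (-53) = -683064 / 247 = -2765.44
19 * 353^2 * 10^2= 236757100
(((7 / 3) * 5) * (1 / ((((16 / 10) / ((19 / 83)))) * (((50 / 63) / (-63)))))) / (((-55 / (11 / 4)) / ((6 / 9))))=58653 / 13280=4.42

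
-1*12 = -12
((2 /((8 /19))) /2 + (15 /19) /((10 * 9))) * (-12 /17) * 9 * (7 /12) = -22827 /2584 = -8.83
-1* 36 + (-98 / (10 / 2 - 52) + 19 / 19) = -1547 / 47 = -32.91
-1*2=-2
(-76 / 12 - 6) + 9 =-10 / 3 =-3.33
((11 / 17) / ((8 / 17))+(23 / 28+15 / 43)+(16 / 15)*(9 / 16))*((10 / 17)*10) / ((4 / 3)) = 568035 / 40936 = 13.88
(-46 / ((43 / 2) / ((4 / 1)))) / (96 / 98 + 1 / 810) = -14605920 / 1673947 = -8.73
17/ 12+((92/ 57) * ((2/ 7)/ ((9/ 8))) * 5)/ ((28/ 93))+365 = 12508981/ 33516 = 373.22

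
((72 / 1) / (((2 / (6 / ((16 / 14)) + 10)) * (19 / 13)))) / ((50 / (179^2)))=240712.23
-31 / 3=-10.33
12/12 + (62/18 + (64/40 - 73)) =-3013/45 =-66.96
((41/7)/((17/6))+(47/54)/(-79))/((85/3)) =1043843/14383530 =0.07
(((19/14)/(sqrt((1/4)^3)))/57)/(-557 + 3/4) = -16/46725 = -0.00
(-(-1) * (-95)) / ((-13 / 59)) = 5605 / 13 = 431.15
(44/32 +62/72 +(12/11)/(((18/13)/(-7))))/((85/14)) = -18179/33660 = -0.54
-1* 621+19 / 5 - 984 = -8006 / 5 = -1601.20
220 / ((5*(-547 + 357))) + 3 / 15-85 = -8078 / 95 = -85.03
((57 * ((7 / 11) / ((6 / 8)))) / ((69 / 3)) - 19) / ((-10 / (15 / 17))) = 12825 / 8602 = 1.49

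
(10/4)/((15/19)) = 19/6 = 3.17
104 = 104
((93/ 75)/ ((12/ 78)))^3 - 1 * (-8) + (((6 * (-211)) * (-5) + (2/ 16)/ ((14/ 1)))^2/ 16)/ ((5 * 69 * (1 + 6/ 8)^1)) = 1772009851497077/ 378672000000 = 4679.54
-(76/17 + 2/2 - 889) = 15020/17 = 883.53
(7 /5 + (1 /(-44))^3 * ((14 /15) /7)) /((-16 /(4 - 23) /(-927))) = -5251204401 /3407360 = -1541.14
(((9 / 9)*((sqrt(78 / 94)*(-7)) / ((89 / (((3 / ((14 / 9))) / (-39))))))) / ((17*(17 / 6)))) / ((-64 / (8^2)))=-27*sqrt(1833) / 15715531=-0.00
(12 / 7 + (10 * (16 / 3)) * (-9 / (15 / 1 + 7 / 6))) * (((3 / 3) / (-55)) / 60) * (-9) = -14247 / 186725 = -0.08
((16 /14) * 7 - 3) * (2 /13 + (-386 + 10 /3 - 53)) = -84925 /39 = -2177.56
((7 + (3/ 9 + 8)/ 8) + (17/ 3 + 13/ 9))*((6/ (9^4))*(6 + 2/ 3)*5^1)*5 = 136375/ 59049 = 2.31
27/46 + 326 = 15023/46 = 326.59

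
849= 849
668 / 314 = 334 / 157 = 2.13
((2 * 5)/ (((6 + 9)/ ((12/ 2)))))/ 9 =4/ 9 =0.44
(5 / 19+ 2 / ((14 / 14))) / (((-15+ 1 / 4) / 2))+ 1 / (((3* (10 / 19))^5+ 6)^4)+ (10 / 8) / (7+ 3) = -0.18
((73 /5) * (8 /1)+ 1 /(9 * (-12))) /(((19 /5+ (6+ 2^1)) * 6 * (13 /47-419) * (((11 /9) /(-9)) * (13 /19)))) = 0.04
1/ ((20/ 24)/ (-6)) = -36/ 5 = -7.20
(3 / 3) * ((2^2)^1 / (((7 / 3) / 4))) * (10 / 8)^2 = 75 / 7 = 10.71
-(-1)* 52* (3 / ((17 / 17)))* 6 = 936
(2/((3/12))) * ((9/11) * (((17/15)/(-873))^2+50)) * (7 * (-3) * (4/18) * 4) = -3841130289472/628756425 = -6109.09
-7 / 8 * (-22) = 77 / 4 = 19.25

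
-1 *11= -11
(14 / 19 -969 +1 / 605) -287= -14429231 / 11495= -1255.26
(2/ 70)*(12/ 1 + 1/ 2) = 5/ 14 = 0.36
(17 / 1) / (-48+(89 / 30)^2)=-15300 / 35279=-0.43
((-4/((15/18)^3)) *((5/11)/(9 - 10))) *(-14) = -12096/275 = -43.99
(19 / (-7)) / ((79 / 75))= -1425 / 553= -2.58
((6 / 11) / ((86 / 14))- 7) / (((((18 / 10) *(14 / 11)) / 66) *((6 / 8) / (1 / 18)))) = -14.75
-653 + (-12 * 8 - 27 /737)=-749.04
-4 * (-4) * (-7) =-112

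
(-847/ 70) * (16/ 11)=-88/ 5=-17.60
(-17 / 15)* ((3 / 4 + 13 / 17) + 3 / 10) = -617 / 300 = -2.06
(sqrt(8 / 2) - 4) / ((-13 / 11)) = 22 / 13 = 1.69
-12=-12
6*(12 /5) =72 /5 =14.40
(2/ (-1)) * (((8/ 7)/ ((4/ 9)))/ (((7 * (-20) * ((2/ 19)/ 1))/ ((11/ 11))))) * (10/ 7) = 171/ 343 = 0.50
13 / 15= 0.87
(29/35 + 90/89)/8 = 5731/24920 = 0.23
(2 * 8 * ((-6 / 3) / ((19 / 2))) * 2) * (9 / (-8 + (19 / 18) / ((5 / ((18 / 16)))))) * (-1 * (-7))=54.68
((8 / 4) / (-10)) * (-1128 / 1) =1128 / 5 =225.60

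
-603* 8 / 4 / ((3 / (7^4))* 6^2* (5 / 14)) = -75071.27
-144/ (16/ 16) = -144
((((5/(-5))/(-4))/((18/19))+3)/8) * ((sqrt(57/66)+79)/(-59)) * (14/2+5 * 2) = -315605/33984 -3995 * sqrt(418)/747648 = -9.40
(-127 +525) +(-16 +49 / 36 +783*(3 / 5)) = 153569 / 180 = 853.16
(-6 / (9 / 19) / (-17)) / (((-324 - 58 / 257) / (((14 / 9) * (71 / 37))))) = -4853702 / 707562729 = -0.01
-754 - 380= -1134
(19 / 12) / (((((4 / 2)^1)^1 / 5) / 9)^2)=12825 / 16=801.56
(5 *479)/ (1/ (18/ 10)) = 4311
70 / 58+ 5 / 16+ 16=8129 / 464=17.52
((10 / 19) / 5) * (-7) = -0.74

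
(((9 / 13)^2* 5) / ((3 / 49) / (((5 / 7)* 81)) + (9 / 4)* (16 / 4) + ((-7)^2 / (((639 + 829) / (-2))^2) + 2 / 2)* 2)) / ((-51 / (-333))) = 309293085150 / 217455039997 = 1.42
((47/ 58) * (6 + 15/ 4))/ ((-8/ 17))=-31161/ 1856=-16.79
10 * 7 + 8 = 78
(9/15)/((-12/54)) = -27/10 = -2.70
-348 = -348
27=27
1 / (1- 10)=-1 / 9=-0.11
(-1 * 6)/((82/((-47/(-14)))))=-141/574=-0.25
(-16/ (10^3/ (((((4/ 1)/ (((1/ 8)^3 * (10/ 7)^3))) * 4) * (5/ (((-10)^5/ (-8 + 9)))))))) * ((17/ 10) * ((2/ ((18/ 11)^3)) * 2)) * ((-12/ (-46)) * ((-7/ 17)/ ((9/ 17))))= -1738477664/ 2456103515625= -0.00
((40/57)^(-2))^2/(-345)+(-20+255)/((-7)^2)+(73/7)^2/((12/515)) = 28885350107993/6182400000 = 4672.19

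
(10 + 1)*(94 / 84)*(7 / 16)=517 / 96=5.39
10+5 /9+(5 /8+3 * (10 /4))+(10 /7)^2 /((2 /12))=109105 /3528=30.93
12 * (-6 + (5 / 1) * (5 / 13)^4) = -2018892 / 28561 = -70.69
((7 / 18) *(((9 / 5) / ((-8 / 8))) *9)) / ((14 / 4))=-9 / 5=-1.80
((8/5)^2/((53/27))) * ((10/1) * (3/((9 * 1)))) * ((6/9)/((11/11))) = 768/265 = 2.90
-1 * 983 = -983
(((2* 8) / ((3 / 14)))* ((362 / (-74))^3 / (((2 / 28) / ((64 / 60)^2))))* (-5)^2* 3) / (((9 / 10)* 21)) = -6800701358080 / 12308679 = -552512.69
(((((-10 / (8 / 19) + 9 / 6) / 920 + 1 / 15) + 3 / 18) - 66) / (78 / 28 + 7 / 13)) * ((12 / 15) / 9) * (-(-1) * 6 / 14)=-9442303 / 12523500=-0.75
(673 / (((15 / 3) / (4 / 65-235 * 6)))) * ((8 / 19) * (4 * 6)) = -11842129536 / 6175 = -1917753.77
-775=-775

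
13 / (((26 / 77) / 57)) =4389 / 2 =2194.50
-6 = -6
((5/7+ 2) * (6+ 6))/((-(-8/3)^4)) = -4617/7168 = -0.64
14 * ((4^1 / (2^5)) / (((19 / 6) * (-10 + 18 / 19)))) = -21 / 344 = -0.06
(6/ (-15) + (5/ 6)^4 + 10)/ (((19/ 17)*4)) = 1110661/ 492480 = 2.26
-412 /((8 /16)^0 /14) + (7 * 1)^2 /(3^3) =-155687 /27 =-5766.19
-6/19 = -0.32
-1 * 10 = -10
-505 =-505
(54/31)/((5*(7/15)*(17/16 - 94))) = -2592/322679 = -0.01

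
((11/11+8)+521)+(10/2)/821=435135/821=530.01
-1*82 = -82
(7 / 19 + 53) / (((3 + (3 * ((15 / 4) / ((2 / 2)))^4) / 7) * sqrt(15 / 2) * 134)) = 302848 * sqrt(30) / 1000902615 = 0.00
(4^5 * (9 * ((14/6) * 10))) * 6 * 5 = 6451200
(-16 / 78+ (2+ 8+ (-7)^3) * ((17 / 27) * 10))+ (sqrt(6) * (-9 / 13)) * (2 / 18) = -81778 / 39-sqrt(6) / 13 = -2097.06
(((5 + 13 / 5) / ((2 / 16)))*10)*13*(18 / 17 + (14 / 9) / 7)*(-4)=-6196736 / 153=-40501.54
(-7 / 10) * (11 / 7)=-11 / 10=-1.10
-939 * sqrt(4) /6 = -313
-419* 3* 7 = -8799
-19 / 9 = -2.11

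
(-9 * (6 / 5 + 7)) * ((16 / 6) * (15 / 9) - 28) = 8692 / 5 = 1738.40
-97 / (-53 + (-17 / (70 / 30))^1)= 679 / 422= 1.61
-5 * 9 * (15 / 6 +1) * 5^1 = -1575 / 2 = -787.50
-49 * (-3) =147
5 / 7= 0.71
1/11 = 0.09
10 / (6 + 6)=5 / 6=0.83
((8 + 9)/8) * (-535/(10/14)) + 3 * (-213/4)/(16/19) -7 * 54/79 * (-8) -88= -9257787/5056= -1831.05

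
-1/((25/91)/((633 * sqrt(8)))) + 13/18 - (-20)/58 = 557/522 - 115206 * sqrt(2)/25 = -6515.97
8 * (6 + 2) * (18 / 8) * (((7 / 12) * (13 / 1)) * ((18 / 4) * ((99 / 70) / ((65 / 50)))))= 5346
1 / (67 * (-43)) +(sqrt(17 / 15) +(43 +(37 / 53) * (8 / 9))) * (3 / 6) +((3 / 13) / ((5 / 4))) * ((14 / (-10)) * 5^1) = sqrt(255) / 30 +3665489029 / 178650810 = 21.05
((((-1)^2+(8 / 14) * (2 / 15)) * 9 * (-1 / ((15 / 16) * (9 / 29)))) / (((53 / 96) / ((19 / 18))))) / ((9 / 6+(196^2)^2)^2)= -63757312 / 2181655862918540761370625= -0.00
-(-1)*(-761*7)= -5327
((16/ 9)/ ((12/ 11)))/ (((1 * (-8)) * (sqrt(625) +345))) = -11/ 19980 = -0.00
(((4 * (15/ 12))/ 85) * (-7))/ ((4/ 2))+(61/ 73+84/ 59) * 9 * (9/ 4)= 13339289/ 292876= 45.55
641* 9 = 5769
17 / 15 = 1.13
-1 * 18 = -18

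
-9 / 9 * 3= -3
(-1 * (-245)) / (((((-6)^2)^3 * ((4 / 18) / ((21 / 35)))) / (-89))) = -1.26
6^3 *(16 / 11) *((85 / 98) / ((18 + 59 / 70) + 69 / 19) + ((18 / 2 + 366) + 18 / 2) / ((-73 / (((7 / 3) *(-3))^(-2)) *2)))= -5573653632 / 1176121177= -4.74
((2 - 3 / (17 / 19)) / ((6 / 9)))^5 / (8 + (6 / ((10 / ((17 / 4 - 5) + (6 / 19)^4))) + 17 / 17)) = -113236738573905 / 28145280085912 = -4.02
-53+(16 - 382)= -419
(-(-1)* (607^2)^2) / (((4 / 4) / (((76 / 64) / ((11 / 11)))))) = 161208665401.19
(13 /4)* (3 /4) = 39 /16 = 2.44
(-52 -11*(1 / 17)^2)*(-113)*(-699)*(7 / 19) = -8315198451 / 5491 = -1514332.26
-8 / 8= -1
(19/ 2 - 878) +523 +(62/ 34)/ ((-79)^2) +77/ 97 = -7095018667/ 20582818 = -344.71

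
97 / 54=1.80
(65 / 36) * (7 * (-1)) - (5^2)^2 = -22955 / 36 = -637.64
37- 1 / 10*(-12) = 191 / 5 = 38.20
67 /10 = 6.70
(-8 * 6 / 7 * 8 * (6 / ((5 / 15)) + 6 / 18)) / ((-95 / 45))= 63360 / 133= 476.39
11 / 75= 0.15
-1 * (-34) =34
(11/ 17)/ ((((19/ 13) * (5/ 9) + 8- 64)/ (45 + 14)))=-6903/ 9979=-0.69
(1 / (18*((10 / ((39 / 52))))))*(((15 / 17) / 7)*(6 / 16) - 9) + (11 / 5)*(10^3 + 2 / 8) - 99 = 160051207 / 76160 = 2101.51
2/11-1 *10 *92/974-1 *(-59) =311977/5357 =58.24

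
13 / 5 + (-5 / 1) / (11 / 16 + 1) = -49 / 135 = -0.36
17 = 17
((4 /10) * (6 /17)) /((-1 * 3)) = -4 /85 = -0.05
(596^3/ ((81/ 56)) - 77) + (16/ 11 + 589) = 130413038864/ 891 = 146367046.99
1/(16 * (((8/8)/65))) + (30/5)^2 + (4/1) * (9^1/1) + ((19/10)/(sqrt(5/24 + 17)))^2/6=12571301/165200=76.10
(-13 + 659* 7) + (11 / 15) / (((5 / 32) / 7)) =347464 / 75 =4632.85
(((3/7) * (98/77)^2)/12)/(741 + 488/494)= 1729/22175791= 0.00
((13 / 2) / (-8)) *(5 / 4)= -65 / 64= -1.02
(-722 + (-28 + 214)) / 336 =-67 / 42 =-1.60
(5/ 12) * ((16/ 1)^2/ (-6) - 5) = -715/ 36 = -19.86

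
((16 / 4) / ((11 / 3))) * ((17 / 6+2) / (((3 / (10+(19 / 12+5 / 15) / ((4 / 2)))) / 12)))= 7627 / 33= 231.12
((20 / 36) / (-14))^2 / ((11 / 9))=25 / 19404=0.00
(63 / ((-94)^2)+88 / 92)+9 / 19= 5550031 / 3861332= 1.44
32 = 32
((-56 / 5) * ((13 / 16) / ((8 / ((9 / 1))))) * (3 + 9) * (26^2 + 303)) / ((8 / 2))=-2405403 / 80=-30067.54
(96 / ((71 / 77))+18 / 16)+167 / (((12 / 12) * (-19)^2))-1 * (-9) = 23519063 / 205048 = 114.70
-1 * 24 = -24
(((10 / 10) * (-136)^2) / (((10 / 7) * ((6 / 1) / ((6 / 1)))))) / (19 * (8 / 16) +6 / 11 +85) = 83776 / 615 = 136.22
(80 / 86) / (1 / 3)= 2.79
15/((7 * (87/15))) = 75/203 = 0.37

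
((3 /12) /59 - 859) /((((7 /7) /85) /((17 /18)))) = -292934735 /4248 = -68958.27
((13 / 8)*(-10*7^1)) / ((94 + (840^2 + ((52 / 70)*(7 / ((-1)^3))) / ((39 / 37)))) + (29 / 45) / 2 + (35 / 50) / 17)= -348075 / 2159409656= -0.00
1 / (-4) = -1 / 4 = -0.25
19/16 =1.19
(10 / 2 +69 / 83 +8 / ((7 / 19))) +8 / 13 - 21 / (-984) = 69818471 / 2477384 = 28.18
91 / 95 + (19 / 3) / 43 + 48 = 49.11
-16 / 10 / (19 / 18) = -144 / 95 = -1.52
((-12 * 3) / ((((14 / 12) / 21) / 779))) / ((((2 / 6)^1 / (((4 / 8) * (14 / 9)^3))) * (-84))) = 305368 / 9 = 33929.78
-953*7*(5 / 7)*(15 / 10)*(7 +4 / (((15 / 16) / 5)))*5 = -2025125 / 2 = -1012562.50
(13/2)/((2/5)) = 65/4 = 16.25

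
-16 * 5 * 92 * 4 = -29440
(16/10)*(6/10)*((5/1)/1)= 24/5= 4.80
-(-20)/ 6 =10/ 3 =3.33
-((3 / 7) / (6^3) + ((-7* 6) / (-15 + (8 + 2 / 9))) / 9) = -21229 / 30744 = -0.69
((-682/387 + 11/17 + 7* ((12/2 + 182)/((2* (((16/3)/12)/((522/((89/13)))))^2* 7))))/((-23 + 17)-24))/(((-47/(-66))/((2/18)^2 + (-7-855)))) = 221456818897823620133/1983913700130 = 111626236.00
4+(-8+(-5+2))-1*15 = -22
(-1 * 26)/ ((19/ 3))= -78/ 19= -4.11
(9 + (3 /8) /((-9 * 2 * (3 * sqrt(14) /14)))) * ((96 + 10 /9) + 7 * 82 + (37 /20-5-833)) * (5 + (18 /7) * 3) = -2643923 /140 + 2643923 * sqrt(14) /181440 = -18830.64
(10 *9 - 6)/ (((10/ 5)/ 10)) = 420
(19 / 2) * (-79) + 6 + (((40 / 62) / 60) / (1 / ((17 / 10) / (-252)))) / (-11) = -1919291203 / 2577960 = -744.50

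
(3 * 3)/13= 9/13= 0.69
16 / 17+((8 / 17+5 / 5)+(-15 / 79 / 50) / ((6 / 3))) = 64729 / 26860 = 2.41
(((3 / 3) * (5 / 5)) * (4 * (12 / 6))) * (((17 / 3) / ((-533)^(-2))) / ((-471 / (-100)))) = 3863610400 / 1413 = 2734331.49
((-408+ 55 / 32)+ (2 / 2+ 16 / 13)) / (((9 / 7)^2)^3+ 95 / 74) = -731676190105 / 10504684112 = -69.65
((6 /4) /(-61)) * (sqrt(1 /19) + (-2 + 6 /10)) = 21 /610 - 3 * sqrt(19) /2318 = 0.03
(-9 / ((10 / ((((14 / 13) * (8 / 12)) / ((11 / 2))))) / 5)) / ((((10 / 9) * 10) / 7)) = -1323 / 3575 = -0.37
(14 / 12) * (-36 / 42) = -1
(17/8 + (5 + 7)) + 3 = 137/8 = 17.12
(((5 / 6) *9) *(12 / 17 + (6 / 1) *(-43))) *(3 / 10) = -19683 / 34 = -578.91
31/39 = 0.79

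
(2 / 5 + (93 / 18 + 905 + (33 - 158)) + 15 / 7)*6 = 165419 / 35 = 4726.26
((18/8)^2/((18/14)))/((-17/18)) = -567/136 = -4.17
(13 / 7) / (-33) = -13 / 231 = -0.06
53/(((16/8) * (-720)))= -53/1440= -0.04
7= 7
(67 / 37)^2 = 4489 / 1369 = 3.28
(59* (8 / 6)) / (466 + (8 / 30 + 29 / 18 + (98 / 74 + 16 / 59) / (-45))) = 0.17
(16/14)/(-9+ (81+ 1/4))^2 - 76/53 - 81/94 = -6685970043/2912711354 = -2.30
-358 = -358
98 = 98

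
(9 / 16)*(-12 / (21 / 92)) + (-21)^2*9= 27576 / 7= 3939.43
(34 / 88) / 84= 17 / 3696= 0.00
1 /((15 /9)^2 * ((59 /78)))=702 /1475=0.48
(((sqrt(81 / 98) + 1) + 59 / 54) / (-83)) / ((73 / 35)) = -3955 / 327186 - 45 * sqrt(2) / 12118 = -0.02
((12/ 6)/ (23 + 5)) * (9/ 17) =9/ 238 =0.04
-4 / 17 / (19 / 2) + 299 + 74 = 372.98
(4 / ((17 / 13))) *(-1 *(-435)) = 22620 / 17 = 1330.59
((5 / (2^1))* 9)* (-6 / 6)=-45 / 2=-22.50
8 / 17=0.47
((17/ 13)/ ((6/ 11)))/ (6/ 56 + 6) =0.39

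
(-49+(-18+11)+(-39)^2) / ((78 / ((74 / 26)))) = 54205 / 1014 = 53.46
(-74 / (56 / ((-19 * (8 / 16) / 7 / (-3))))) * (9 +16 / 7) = -55537 / 8232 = -6.75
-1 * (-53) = 53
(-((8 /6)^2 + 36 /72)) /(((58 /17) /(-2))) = 697 /522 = 1.34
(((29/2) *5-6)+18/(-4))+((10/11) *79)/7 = 5564/77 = 72.26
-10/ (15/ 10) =-20/ 3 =-6.67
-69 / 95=-0.73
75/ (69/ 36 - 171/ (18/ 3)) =-900/ 319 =-2.82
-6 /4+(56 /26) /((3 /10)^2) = 5249 /234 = 22.43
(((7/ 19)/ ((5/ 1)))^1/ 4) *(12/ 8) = 21/ 760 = 0.03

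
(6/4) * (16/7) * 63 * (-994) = -214704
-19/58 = -0.33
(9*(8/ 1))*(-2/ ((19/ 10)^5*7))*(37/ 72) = -7400000/ 17332693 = -0.43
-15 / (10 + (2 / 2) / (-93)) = -1395 / 929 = -1.50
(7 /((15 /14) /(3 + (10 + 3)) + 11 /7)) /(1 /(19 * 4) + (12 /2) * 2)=119168 /335071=0.36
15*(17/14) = 255/14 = 18.21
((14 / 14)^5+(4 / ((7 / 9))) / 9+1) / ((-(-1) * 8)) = 9 / 28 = 0.32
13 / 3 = 4.33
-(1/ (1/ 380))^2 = -144400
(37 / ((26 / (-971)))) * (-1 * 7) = 251489 / 26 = 9672.65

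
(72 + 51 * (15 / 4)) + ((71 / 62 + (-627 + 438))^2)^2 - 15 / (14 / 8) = 128811438642061171 / 103434352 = 1245344860.30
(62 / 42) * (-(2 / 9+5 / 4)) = -1643 / 756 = -2.17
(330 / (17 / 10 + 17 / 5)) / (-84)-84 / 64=-11897 / 5712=-2.08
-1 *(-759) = 759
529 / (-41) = -529 / 41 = -12.90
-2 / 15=-0.13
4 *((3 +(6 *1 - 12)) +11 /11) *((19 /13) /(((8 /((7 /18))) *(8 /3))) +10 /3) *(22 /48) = -12.32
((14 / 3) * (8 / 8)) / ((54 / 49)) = 343 / 81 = 4.23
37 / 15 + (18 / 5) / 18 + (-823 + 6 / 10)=-819.73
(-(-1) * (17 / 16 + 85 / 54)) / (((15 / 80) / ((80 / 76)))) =22780 / 1539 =14.80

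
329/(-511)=-47/73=-0.64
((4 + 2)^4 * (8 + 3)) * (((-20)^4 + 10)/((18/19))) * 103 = 248006539440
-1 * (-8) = 8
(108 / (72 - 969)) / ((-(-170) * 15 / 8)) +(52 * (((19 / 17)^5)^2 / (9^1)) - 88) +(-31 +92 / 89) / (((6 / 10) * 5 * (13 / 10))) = -942874676370009116306 / 12070713079090876275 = -78.11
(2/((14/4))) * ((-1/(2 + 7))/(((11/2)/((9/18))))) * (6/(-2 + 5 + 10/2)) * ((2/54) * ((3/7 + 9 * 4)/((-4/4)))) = 85/14553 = 0.01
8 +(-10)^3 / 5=-192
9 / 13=0.69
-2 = -2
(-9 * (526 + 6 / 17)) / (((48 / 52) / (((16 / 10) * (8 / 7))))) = -5583552 / 595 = -9384.12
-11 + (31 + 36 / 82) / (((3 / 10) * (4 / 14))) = 355.79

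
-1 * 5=-5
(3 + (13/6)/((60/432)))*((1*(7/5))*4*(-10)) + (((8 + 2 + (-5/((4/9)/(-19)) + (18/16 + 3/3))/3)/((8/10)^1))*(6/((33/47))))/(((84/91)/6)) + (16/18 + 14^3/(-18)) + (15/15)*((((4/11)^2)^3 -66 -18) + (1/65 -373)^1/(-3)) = 150486270708337/33163621920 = 4537.69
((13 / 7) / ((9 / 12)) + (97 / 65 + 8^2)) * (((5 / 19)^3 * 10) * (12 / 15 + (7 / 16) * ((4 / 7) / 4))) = 147775 / 13832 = 10.68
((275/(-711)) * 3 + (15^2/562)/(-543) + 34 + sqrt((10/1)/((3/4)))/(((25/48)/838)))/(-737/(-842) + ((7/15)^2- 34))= -203211648 * sqrt(30)/6234217- 24997439697825/25049202356123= -179.53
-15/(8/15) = -225/8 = -28.12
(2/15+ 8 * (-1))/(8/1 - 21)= 118/195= 0.61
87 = 87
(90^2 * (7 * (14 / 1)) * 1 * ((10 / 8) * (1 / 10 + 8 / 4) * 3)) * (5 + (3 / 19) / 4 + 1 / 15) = 2425872645 / 76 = 31919376.91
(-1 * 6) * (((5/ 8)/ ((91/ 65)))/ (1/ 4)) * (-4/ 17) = 300/ 119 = 2.52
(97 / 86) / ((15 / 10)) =97 / 129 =0.75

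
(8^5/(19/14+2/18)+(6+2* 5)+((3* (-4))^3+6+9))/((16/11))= 41963053/2960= 14176.71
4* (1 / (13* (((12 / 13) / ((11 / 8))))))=11 / 24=0.46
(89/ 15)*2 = 178/ 15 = 11.87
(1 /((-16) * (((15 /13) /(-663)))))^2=8254129 /6400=1289.71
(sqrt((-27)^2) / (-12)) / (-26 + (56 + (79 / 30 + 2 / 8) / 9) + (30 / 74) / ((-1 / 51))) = -44955 / 192701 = -0.23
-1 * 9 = -9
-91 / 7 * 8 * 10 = -1040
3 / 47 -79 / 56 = -3545 / 2632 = -1.35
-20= -20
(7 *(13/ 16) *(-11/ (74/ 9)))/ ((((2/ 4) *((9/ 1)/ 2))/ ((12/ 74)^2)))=-9009/ 101306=-0.09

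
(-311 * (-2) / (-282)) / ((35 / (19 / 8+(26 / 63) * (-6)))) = 5287 / 829080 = 0.01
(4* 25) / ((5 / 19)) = 380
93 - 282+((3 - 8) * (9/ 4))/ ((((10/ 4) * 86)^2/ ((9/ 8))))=-189.00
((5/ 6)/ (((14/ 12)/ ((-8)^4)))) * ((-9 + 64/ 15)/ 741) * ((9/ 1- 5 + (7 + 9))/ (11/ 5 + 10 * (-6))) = 6.47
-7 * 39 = -273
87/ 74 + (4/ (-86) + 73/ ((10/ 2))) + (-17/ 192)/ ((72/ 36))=47912957/ 3054720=15.68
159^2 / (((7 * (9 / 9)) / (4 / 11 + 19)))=5384853 / 77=69933.16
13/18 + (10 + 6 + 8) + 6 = 553/18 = 30.72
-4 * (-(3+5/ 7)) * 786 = 81744/ 7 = 11677.71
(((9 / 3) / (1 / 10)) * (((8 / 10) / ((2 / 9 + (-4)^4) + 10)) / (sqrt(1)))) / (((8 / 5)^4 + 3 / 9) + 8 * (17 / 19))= 1923750 / 299707853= 0.01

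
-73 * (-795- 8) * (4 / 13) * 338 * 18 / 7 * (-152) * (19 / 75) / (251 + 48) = -8126000256 / 4025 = -2018882.05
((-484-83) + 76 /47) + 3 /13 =-345308 /611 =-565.15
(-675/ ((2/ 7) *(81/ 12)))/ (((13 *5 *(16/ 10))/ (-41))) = 7175/ 52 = 137.98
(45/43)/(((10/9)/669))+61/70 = 630.98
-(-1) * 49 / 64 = 0.77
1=1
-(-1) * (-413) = -413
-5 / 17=-0.29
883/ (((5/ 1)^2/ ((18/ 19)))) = 15894/ 475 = 33.46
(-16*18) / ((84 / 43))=-1032 / 7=-147.43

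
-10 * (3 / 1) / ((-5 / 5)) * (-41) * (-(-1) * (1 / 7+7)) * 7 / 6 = -10250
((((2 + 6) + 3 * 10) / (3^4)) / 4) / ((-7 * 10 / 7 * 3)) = -19 / 4860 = -0.00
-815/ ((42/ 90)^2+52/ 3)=-183375/ 3949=-46.44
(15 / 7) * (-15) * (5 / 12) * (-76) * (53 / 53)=7125 / 7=1017.86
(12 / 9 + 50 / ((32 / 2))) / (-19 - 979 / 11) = -107 / 2592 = -0.04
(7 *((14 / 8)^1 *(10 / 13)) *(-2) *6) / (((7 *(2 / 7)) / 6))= -4410 / 13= -339.23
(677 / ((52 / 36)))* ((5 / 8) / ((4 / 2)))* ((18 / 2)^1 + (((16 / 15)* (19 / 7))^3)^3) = 15021879677150229698749013 / 7170583753856250000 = 2094931.21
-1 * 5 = -5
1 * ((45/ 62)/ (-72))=-0.01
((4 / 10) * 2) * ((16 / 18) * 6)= 4.27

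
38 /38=1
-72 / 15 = -24 / 5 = -4.80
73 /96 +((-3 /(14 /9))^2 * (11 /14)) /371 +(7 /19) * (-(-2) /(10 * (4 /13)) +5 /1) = 3307412167 /1160547360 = 2.85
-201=-201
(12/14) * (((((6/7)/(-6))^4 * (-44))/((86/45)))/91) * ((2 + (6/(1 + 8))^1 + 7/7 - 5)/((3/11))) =29040/65765791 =0.00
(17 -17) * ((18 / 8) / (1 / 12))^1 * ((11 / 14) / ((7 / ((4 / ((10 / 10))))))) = 0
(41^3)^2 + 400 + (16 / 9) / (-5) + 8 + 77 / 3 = 213754710344 / 45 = 4750104674.31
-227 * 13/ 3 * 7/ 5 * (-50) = 206570/ 3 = 68856.67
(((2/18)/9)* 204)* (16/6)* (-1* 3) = -544/27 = -20.15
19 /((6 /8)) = 76 /3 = 25.33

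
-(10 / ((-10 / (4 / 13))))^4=-256 / 28561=-0.01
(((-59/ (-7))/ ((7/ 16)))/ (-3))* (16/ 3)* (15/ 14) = -37760/ 1029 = -36.70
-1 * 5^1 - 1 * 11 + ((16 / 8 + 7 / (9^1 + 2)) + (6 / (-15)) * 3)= -801 / 55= -14.56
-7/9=-0.78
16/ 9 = 1.78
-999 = -999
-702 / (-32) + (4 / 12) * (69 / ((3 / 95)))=36013 / 48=750.27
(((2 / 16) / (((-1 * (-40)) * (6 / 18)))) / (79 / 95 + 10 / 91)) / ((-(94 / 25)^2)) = -1080625 / 1534212352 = -0.00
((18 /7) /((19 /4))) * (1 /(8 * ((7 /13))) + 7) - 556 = -513991 /931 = -552.08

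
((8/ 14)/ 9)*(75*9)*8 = 2400/ 7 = 342.86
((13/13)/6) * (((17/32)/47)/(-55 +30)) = -17/225600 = -0.00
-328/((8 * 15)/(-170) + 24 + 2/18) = -50184/3581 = -14.01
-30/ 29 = -1.03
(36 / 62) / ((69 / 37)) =222 / 713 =0.31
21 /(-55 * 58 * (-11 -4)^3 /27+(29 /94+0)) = 282 /5354647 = 0.00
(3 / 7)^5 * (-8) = -1944 / 16807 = -0.12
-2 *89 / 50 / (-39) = 89 / 975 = 0.09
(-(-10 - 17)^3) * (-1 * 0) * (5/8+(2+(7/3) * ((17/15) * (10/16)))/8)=0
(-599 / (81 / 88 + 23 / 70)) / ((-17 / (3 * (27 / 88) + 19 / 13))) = 57129625 / 850187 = 67.20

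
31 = 31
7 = 7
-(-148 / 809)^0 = -1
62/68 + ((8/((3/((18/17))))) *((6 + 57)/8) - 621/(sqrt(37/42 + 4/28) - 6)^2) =319359967/73370674 - 312984 *sqrt(1806)/2157961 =-1.81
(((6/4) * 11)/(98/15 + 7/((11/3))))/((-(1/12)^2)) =-392040/1393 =-281.44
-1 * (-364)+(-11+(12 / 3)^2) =369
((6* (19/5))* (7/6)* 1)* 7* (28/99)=52.66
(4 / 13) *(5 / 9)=20 / 117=0.17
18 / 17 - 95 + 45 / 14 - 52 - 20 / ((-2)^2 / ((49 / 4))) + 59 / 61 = -5894589 / 29036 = -203.01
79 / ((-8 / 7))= -553 / 8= -69.12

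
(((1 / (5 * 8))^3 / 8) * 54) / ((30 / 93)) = 0.00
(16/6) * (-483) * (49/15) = -63112/15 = -4207.47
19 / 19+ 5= 6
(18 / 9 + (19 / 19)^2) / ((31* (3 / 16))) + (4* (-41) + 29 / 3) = -14305 / 93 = -153.82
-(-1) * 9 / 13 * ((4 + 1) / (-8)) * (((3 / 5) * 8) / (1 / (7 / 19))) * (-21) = 3969 / 247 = 16.07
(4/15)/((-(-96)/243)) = 0.68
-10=-10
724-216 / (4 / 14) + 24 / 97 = -3080 / 97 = -31.75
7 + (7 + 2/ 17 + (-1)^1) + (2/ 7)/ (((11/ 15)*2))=13.31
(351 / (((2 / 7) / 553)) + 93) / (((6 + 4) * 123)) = 452969 / 820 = 552.40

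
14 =14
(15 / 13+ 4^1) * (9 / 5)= 603 / 65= 9.28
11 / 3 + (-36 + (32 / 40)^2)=-2377 / 75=-31.69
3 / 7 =0.43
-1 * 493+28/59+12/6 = -28941/59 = -490.53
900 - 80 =820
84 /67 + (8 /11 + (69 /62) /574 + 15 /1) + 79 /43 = 21225731063 /1127819308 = 18.82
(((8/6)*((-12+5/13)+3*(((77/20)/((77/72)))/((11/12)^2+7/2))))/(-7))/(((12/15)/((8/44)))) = 741574/1876875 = 0.40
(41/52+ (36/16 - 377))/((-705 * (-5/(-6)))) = 9723/15275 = 0.64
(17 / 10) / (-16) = -17 / 160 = -0.11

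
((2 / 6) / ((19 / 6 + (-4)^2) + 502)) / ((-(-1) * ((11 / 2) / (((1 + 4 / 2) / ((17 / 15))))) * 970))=0.00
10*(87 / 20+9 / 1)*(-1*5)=-1335 / 2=-667.50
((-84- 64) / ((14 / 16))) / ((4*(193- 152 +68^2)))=-296 / 32655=-0.01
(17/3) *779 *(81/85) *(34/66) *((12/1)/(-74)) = -715122/2035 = -351.41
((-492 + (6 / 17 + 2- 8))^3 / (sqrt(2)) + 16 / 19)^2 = 66175828079709802307217664 / 8713662409- 9687931776000 * sqrt(2) / 93347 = 7594490547674923.56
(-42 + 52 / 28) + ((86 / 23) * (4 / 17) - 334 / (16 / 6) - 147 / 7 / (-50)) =-44912271 / 273700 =-164.09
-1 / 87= -0.01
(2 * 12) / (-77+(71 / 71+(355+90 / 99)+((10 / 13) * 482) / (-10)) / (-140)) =-0.30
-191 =-191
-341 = -341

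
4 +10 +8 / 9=134 / 9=14.89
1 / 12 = 0.08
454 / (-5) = -454 / 5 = -90.80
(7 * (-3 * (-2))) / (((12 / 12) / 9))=378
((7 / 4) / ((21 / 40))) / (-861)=-10 / 2583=-0.00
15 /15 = 1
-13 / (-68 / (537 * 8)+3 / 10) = -34905 / 763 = -45.75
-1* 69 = -69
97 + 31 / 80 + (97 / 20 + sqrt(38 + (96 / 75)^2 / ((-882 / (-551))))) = 108.48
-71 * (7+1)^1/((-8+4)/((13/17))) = 1846/17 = 108.59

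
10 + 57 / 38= 23 / 2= 11.50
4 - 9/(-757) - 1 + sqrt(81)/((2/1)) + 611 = 936427/1514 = 618.51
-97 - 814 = -911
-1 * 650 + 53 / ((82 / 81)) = -49007 / 82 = -597.65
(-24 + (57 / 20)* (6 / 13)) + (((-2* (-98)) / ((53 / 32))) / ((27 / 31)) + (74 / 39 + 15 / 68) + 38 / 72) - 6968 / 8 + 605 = -237452944 / 1581255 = -150.17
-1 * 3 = -3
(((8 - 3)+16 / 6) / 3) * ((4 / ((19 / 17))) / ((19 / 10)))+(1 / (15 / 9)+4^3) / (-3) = -271609 / 16245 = -16.72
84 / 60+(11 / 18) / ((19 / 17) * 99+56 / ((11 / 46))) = 8135143 / 5803470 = 1.40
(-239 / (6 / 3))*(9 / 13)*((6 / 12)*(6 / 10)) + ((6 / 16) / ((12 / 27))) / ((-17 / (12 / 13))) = -219807 / 8840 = -24.87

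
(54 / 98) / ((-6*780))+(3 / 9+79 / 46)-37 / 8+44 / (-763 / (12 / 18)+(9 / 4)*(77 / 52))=-4327051943 / 1656002530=-2.61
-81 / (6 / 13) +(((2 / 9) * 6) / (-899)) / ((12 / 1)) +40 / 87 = -2832503 / 16182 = -175.04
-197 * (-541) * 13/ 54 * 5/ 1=6927505/ 54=128287.13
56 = 56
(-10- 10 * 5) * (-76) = 4560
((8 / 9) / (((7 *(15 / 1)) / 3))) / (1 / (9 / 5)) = 8 / 175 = 0.05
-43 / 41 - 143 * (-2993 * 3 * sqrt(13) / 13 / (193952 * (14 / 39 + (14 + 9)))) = -43 / 41 + 350181 * sqrt(13) / 16062752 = -0.97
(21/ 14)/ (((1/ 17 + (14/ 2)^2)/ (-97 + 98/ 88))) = -2.93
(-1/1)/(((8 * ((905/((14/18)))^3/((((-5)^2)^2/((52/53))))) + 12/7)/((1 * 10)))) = -454475/899138565222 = -0.00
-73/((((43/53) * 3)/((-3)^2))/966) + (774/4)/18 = -44847599/172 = -260741.85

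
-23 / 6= -3.83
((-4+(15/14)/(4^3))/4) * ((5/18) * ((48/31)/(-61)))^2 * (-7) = 89225/257463432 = 0.00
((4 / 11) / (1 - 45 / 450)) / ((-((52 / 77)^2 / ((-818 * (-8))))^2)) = -21383403096440 / 257049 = -83188042.34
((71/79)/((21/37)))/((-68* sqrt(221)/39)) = -2627* sqrt(221)/639268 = -0.06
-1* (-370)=370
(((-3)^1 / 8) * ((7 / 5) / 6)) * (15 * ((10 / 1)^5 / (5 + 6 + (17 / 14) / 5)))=-9187500 / 787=-11674.08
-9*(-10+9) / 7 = 9 / 7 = 1.29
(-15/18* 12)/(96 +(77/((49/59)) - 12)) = -70/1237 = -0.06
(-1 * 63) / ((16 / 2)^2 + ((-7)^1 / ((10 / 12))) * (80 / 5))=315 / 352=0.89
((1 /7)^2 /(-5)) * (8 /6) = -4 /735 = -0.01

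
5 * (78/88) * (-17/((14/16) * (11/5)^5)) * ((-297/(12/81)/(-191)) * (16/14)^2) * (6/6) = -241663500000/10550934163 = -22.90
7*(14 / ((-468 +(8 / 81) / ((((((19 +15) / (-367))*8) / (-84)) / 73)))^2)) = 10323369 / 12841954322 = 0.00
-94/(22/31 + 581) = -0.16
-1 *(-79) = 79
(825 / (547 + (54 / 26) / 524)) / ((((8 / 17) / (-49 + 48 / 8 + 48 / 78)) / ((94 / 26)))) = -47579910675 / 96880966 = -491.12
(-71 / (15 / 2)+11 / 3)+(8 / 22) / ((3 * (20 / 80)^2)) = -637 / 165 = -3.86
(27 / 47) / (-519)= -9 / 8131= -0.00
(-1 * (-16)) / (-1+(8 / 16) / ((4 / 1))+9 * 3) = 128 / 209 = 0.61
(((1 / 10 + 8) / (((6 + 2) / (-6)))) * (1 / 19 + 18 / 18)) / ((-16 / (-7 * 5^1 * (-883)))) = 7509915 / 608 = 12351.83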